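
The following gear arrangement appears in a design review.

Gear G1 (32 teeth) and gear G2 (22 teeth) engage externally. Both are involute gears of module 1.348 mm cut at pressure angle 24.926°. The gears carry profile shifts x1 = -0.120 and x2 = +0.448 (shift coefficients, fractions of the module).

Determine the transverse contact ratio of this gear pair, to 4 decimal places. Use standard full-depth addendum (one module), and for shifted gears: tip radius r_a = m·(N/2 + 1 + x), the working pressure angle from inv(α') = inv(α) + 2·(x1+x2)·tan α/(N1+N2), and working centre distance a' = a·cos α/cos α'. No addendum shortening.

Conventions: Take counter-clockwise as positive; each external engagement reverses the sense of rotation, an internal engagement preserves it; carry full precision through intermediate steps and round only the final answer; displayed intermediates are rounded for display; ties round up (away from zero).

topology: single-mesh involute geometry — m = 1.348, 32T/22T pair
base radii: r_b1 = 19.559003, r_b2 = 13.446814
tip radii: r_a1 = 22.754240, r_a2 = 16.779904
inv(α') = inv(24.926°) + 2·(-0.120+0.448)·tan α/(32+22) = 0.03534114  ⇒  α' = 26.33091°
a' = a·cos α / cos α' = 36.3960·cos 24.926°/cos 26.33091° = 36.826685
action lengths: √(r_a1²−r_b1²) = 11.627590, √(r_a2²−r_b2²) = 10.037349
base pitch p_b = π·m·cos α = 3.840401
CR = (11.627590 + 10.037349 − 36.826685·sin 26.33091°)/3.840401 = 1.387951
contact ratio ≈ 1.3880

1.3880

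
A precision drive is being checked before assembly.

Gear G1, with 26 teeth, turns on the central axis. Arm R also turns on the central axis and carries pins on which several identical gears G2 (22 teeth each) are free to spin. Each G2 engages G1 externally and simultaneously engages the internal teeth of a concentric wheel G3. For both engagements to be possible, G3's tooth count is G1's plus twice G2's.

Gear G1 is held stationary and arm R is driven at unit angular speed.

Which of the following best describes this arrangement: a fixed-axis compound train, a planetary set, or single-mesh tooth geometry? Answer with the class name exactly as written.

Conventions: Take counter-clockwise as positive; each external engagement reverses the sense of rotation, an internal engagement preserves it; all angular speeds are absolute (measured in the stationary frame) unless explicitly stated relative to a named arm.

planetary set

planetary set (26T centre, 22T on arm, 70T internal) — Willis relation
classification: planetary set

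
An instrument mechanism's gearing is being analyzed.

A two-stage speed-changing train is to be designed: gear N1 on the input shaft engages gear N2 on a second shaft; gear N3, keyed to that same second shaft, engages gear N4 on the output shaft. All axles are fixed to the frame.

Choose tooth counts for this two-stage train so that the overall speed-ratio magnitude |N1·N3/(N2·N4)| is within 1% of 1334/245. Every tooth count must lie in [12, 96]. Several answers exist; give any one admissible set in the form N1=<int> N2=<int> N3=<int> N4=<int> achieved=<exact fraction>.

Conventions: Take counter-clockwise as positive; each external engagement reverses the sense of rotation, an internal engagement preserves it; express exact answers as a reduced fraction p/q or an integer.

N1=29 N2=14 N3=92 N4=35 achieved=1334/245

class = fixed-axis compound train [2-stage, 1334/245 wanted]
target = 1334/245 in lowest terms: an exact hit needs N1·N3 = k·1334 and N2·N4 = k·245 for one integer k, every count in [12, 96]; additionally prefer no 1:1 stage (N1 ≠ N2, N3 ≠ N4)
k = 1: no 1:1-free in-range split of k·1334 and k·245 into factor pairs; take k = 2
k = 2: N1·N3 = 2668 = 29·92, N2·N4 = 490 = 14·35
achieved = 29·92/(14·35) = 1334/245; |achieved − target| = 0 ≤ 667/12250 ✓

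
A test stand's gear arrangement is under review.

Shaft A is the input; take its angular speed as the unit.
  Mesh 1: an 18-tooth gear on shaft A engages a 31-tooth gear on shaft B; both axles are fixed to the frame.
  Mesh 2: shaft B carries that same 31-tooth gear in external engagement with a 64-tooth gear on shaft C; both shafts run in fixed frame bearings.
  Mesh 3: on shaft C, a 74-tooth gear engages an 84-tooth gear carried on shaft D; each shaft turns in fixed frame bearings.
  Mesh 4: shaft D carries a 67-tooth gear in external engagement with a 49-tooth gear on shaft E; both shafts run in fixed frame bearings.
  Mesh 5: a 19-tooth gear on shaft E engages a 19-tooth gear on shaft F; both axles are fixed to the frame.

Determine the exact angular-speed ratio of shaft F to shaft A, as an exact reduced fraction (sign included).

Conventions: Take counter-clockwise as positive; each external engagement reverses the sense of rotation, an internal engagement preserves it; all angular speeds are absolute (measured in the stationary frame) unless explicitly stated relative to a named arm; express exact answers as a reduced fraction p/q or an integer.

class = fixed-axis compound train [5 meshes; 5 ratios multiply, 5 sense flips]
mesh 1 [18T→31T]: running ratio 18/31, sense −
mesh 2 [31T→64T]: running ratio 9/32, sense +
mesh 3 [74T→84T]: running ratio 111/448, sense −
mesh 4 [67T→49T]: running ratio 7437/21952, sense +
mesh 5 [19T→19T]: running ratio 7437/21952, sense −
ω_out/ω_in = -7437/21952

-7437/21952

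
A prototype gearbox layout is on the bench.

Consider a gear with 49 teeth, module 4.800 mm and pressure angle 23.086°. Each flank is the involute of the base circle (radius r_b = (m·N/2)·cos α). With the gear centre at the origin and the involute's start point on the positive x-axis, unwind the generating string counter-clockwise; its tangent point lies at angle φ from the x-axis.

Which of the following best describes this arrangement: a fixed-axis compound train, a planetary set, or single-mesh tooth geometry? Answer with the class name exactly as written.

single-mesh tooth geometry

class = single-mesh tooth geometry [base-circle involute, m = 4.800, 49T]
classification: single-mesh tooth geometry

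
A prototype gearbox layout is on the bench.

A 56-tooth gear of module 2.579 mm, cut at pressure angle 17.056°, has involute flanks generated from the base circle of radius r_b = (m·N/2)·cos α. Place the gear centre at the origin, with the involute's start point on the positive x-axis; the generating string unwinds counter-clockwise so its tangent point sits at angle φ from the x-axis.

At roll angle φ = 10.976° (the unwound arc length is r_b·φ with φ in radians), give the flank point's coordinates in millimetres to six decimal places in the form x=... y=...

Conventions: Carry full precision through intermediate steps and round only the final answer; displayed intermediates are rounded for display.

class = single-mesh tooth geometry [base-circle involute, m = 2.579, 56T]
pitch radius r_p = m·N/2 = 2.579·56/2 = 72.212000
base radius r_b = r_p·cos α = 72.212000·cos 17.056° = 69.036011
roll angle φ = 10.976° = 0.19156734 rad
x = r_b·(cos φ + φ·sin φ) = 70.291156
y = r_b·(sin φ − φ·cos φ) = 0.161185

x=70.291156 y=0.161185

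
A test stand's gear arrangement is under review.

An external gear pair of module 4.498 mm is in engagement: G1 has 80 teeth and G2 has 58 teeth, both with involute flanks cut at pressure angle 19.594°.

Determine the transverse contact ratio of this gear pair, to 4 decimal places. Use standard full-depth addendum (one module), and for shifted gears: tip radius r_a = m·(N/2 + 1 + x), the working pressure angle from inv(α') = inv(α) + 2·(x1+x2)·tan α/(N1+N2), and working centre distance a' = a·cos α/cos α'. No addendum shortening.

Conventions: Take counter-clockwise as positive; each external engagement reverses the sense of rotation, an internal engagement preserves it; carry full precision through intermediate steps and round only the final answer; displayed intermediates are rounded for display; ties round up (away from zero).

topology: single-mesh involute geometry — m = 4.498, 80T/58T pair
base radii: r_b1 = 169.501296, r_b2 = 122.888440
tip radii: r_a1 = 184.418000, r_a2 = 134.940000
no profile shift: α' = α, a' = a
action lengths: √(r_a1²−r_b1²) = 72.658856, √(r_a2²−r_b2²) = 55.742578
base pitch p_b = π·m·cos α = 13.312601
CR = (72.658856 + 55.742578 − 310.362000·sin 19.59400°)/13.312601 = 1.826888
contact ratio ≈ 1.8269

1.8269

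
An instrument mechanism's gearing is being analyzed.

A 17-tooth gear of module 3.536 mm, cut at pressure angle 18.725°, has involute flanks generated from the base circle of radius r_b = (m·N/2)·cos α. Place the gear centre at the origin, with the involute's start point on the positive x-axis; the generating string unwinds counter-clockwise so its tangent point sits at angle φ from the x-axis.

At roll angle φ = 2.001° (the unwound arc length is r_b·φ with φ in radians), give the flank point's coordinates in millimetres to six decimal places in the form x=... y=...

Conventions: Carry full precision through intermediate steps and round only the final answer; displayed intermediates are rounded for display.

x=28.482499 y=0.000404

recognized (one wheel, involute flank): single-mesh tooth geometry, m = 3.536, N = 17
pitch radius r_p = m·N/2 = 3.536·17/2 = 30.056000
base radius r_b = r_p·cos α = 30.056000·cos 18.725° = 28.465145
roll angle φ = 2.001° = 0.03492404 rad
x = r_b·(cos φ + φ·sin φ) = 28.482499
y = r_b·(sin φ − φ·cos φ) = 0.000404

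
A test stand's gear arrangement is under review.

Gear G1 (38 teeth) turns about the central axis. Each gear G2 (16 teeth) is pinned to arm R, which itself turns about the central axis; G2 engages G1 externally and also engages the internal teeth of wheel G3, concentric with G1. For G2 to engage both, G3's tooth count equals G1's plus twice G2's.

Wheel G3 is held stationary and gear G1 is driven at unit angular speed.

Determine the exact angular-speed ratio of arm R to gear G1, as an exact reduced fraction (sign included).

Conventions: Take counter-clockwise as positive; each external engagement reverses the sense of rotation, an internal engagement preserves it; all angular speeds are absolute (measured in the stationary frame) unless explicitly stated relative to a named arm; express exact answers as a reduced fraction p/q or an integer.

19/54

class = planetary set [G3 = 38+2·16 = 70; Willis about the carrier]
ring teeth: 38 + 2·16 = 70
38(ω_sun−ω_arm) = −70(ω_ring−ω_arm),  ω_ring = 0, ω_sun = 1
38(1−ω_arm) = −70(0−ω_arm)  ⇒  108·ω_arm = 38  ⇒  ω_arm = 19/54
ω_out/ω_in = 19/54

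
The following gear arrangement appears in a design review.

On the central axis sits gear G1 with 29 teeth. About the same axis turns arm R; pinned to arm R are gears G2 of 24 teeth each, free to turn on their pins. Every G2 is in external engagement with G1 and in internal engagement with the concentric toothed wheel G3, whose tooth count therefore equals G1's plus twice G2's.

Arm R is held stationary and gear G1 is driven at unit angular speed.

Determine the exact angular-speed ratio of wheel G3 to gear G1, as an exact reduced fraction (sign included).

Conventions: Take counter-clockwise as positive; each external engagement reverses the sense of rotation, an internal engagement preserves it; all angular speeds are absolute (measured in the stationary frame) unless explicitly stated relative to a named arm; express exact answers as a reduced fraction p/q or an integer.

-29/77

class = planetary set [G3 = 29+2·24 = 77; Willis about the carrier]
ring teeth: 29 + 2·24 = 77
29(ω_sun−ω_arm) = −77(ω_ring−ω_arm),  ω_arm = 0, ω_sun = 1
ω_ring = 0 − (29/77)(1−0) = -29/77
ω_out/ω_in = -29/77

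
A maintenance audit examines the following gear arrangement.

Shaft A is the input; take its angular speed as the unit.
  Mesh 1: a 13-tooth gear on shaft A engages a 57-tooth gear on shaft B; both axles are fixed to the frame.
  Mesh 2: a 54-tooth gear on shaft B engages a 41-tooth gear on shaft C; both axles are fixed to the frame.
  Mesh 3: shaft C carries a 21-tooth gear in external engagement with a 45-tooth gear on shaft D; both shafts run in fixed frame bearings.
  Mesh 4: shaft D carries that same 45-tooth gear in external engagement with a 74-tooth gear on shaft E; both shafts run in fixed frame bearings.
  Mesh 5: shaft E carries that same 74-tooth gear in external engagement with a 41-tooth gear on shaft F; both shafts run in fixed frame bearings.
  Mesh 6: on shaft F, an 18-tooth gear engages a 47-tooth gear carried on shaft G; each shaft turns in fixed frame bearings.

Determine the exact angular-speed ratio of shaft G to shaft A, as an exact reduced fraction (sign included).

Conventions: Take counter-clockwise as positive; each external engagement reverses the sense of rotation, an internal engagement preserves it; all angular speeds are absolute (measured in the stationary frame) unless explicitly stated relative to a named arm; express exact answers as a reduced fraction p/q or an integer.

88452/1501133

class = fixed-axis compound train [6 meshes; 6 ratios multiply, 6 sense flips]
mesh 1 [13T→57T]: running ratio 13/57, sense −
mesh 2 [54T→41T]: running ratio 234/779, sense +
mesh 3 [21T→45T]: running ratio 546/3895, sense −
mesh 4 [45T→74T]: running ratio 2457/28823, sense +
mesh 5 [74T→41T]: running ratio 4914/31939, sense −
mesh 6 [18T→47T]: running ratio 88452/1501133, sense +
ω_out/ω_in = 88452/1501133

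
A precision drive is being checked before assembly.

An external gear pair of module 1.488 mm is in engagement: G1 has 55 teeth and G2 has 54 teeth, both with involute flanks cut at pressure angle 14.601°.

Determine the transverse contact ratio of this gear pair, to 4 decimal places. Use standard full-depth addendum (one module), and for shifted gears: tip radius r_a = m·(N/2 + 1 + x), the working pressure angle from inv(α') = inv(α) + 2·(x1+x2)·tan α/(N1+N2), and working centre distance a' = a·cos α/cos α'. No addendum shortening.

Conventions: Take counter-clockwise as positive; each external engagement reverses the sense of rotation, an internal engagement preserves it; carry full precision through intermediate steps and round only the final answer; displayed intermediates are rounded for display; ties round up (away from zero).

2.1474

recognized (one external pair, fixed centres): single-mesh tooth geometry, m = 1.488, N1 = 55, N2 = 54
base radii: r_b1 = 39.598479, r_b2 = 38.878507
tip radii: r_a1 = 42.408000, r_a2 = 41.664000
no profile shift: α' = α, a' = a
action lengths: √(r_a1²−r_b1²) = 15.178897, √(r_a2²−r_b2²) = 14.978338
base pitch p_b = π·m·cos α = 4.523720
CR = (15.178897 + 14.978338 − 81.096000·sin 14.60100°)/4.523720 = 2.147359
contact ratio ≈ 2.1474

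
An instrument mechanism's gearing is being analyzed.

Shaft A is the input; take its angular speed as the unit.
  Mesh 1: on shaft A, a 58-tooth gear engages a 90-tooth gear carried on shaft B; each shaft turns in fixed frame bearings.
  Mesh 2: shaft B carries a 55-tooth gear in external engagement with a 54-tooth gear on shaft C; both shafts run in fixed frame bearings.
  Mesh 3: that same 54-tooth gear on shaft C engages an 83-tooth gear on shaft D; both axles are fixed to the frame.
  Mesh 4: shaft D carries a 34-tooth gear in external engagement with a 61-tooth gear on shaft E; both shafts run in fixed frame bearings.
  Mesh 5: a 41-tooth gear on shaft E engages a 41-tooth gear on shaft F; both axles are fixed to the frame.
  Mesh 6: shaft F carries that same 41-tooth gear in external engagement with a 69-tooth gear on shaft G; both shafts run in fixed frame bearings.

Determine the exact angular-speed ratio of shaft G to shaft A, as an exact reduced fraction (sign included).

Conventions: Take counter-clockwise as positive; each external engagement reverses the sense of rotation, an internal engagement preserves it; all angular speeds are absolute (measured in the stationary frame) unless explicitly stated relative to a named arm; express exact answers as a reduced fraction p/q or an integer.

class = fixed-axis compound train [6 meshes; 6 ratios multiply, 6 sense flips]
mesh 1 [58T→90T]: running ratio 29/45, sense −
mesh 2 [55T→54T]: running ratio 319/486, sense +
mesh 3 [54T→83T]: running ratio 319/747, sense −
mesh 4 [34T→61T]: running ratio 10846/45567, sense +
mesh 5 [41T→41T]: running ratio 10846/45567, sense −
mesh 6 [41T→69T]: running ratio 444686/3144123, sense +
ω_out/ω_in = 444686/3144123

444686/3144123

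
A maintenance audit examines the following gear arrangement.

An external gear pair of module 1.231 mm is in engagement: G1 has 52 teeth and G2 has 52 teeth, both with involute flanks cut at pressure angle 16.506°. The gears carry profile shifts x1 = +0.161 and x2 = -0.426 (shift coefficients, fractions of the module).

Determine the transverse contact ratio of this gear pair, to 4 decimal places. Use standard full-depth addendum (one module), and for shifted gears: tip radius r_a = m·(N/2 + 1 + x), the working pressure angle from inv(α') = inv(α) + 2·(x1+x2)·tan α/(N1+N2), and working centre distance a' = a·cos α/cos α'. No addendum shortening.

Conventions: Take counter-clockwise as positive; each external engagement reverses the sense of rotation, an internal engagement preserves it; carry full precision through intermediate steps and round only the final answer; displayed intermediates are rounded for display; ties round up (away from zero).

2.0612

single-mesh involute tooth geometry (52T engaging 52T at module 1.231)
base radii: r_b1 = 30.687032, r_b2 = 30.687032
tip radii: r_a1 = 33.435191, r_a2 = 32.712594
inv(α') = inv(16.506°) + 2·(+0.161-0.426)·tan α/(52+52) = 0.00673323  ⇒  α' = 15.45121°
a' = a·cos α / cos α' = 64.0120·cos 16.506°/cos 15.45121° = 63.675443
action lengths: √(r_a1²−r_b1²) = 13.274714, √(r_a2²−r_b2²) = 11.332248
base pitch p_b = π·m·cos α = 3.707929
CR = (13.274714 + 11.332248 − 63.675443·sin 15.45121°)/3.707929 = 2.061178
contact ratio ≈ 2.0612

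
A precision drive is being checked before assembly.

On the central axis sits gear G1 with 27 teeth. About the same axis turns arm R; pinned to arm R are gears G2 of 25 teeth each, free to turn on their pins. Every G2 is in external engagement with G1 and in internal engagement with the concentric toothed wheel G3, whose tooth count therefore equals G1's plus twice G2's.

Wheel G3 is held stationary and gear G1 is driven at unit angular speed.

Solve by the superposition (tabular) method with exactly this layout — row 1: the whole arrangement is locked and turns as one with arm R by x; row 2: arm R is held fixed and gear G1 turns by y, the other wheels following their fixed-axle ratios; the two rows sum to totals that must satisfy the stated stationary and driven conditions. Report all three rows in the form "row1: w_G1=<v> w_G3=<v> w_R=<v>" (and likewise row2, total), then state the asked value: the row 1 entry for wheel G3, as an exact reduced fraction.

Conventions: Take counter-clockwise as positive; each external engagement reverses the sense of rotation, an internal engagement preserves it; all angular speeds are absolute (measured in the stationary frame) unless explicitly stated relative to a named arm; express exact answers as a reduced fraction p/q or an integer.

row1: w_G1=27/104 w_G3=27/104 w_R=27/104
row2: w_G1=77/104 w_G3=-27/104 w_R=0
total: w_G1=1 w_G3=0 w_R=27/104
asked value: 27/104

recognized (axles ride arm R): planetary set, 27/25/77 teeth
row 1 (train locked, turned with arm): all members turn x
superposition row 2 [arm held]: sun y, ring −(27/77)·y, arm 0
boundary: total ω_ring = x − (27/77)·y = 0 and total ω_sun = x + y = 1  ⇒  y = 77/104, x = 27/104
row 2 ring = −(27/77)·77/104 = -27/104
totals (row 1 + row 2): sun 27/104 + 77/104 = 1, ring 27/104 + (-27/104) = 0, arm 27/104 + 0 = 27/104
asked cell (row1, ring) = 27/104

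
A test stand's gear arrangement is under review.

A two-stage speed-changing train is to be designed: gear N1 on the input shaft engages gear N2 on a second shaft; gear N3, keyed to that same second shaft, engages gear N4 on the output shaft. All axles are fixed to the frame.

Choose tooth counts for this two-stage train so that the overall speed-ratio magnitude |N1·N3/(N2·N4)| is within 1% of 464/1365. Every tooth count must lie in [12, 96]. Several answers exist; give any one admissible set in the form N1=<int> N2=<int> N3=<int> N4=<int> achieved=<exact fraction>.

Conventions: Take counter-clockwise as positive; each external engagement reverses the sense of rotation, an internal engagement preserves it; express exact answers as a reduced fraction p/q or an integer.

topology: fixed-axis compound train — 2 stages, target 464/1365
target = 464/1365 in lowest terms: an exact hit needs N1·N3 = k·464 and N2·N4 = k·1365 for one integer k, every count in [12, 96]; additionally prefer no 1:1 stage (N1 ≠ N2, N3 ≠ N4)
k = 1: N1·N3 = 464 = 16·29, N2·N4 = 1365 = 15·91
achieved = 16·29/(15·91) = 464/1365; |achieved − target| = 0 ≤ 116/34125 ✓

N1=16 N2=15 N3=29 N4=91 achieved=464/1365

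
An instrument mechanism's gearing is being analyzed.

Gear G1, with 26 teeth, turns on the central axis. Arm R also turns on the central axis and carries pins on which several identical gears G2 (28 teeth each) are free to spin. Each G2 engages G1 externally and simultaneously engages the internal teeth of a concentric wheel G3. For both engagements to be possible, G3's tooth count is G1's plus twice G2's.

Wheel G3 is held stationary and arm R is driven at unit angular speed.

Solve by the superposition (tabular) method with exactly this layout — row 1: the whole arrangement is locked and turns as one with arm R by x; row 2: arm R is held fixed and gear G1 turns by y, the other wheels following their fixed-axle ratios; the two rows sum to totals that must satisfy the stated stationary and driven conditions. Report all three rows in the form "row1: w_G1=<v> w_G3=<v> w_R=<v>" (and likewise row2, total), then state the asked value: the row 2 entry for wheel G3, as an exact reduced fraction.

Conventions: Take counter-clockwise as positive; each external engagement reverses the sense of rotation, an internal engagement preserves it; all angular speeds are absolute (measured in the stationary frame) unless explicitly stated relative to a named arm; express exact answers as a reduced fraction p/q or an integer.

row1: w_G1=1 w_G3=1 w_R=1
row2: w_G1=41/13 w_G3=-1 w_R=0
total: w_G1=54/13 w_G3=0 w_R=1
asked value: -1

topology: planetary set — G1 26T / G2 28T / G3 82T, arm = carrier (Willis)
row 1 (train locked, turned with arm): all members turn x
superposition row 2 [arm held]: sun y, ring −(26/82)·y, arm 0
boundary: total ω_ring = x − (26/82)·y = 0 and total ω_arm = x = 1  ⇒  y = 41/13, x = 1
row 2 ring = −(26/82)·41/13 = -1
totals (row 1 + row 2): sun 1 + 41/13 = 54/13, ring 1 + (-1) = 0, arm 1 + 0 = 1
asked cell (row2, ring) = -1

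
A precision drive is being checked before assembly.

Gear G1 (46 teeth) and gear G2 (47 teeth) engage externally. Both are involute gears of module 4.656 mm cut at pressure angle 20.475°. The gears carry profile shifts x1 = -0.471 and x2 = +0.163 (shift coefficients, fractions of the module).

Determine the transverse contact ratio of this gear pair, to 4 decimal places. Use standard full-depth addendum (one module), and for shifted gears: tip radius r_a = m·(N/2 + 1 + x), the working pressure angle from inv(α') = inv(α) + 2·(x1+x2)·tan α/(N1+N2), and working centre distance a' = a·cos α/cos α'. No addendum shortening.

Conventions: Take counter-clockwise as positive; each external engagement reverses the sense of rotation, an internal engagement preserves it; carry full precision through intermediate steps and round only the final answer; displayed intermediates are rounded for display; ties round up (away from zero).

1.7769

class = single-mesh tooth geometry [involute pair 46T × 47T, m = 4.656]
base radii: r_b1 = 100.322706, r_b2 = 102.503634
tip radii: r_a1 = 109.551024, r_a2 = 114.830928
inv(α') = inv(20.475°) + 2·(-0.471+0.163)·tan α/(46+47) = 0.01355808  ⇒  α' = 19.39832°
a' = a·cos α / cos α' = 216.5040·cos 20.475°/cos 19.39832° = 215.033262
action lengths: √(r_a1²−r_b1²) = 44.008881, √(r_a2²−r_b2²) = 51.760478
base pitch p_b = π·m·cos α = 13.703177
CR = (44.008881 + 51.760478 − 215.033262·sin 19.39832°)/13.703177 = 1.776932
contact ratio ≈ 1.7769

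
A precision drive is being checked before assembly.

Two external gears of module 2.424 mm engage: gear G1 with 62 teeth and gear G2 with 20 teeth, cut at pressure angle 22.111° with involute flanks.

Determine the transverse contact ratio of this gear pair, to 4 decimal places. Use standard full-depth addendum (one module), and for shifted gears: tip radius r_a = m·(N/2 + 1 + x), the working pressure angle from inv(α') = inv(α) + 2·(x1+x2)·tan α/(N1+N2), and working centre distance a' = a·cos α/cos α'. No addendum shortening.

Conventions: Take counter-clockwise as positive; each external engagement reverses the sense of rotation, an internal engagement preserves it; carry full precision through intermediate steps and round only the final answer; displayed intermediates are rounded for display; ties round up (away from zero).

single-mesh involute tooth geometry (62T engaging 20T at module 2.424)
base radii: r_b1 = 69.617639, r_b2 = 22.457303
tip radii: r_a1 = 77.568000, r_a2 = 26.664000
no profile shift: α' = α, a' = a
action lengths: √(r_a1²−r_b1²) = 34.207880, √(r_a2²−r_b2²) = 14.374924
base pitch p_b = π·m·cos α = 7.055170
CR = (34.207880 + 14.374924 − 99.384000·sin 22.11100°)/7.055170 = 1.583867
contact ratio ≈ 1.5839

1.5839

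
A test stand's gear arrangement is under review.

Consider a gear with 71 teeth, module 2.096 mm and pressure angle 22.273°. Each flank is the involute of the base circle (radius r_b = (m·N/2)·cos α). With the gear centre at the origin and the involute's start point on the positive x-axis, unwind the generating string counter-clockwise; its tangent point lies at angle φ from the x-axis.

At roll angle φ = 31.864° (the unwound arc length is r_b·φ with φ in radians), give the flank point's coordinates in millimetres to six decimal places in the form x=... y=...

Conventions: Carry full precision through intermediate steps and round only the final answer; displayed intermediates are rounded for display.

x=78.695052 y=3.827045

class = single-mesh tooth geometry [base-circle involute, m = 2.096, 71T]
pitch radius r_p = m·N/2 = 2.096·71/2 = 74.408000
base radius r_b = r_p·cos α = 74.408000·cos 22.273° = 68.856302
roll angle φ = 31.864° = 0.55613171 rad
x = r_b·(cos φ + φ·sin φ) = 78.695052
y = r_b·(sin φ − φ·cos φ) = 3.827045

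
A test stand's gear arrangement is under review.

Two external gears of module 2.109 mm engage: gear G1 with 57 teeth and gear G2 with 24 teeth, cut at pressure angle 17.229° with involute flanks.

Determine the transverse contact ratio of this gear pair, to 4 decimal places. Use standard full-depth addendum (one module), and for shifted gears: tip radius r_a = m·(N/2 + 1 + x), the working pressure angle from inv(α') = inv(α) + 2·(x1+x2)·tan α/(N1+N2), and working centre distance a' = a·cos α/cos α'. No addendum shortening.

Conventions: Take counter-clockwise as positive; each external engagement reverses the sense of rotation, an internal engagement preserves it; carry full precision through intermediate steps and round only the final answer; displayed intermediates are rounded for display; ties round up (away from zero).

1.8356

single-mesh involute tooth geometry (57T engaging 24T at module 2.109)
base radii: r_b1 = 57.409435, r_b2 = 24.172394
tip radii: r_a1 = 62.215500, r_a2 = 27.417000
no profile shift: α' = α, a' = a
action lengths: √(r_a1²−r_b1²) = 23.977597, √(r_a2²−r_b2²) = 12.937823
base pitch p_b = π·m·cos α = 6.328318
CR = (23.977597 + 12.937823 − 85.414500·sin 17.22900°)/6.328318 = 1.835617
contact ratio ≈ 1.8356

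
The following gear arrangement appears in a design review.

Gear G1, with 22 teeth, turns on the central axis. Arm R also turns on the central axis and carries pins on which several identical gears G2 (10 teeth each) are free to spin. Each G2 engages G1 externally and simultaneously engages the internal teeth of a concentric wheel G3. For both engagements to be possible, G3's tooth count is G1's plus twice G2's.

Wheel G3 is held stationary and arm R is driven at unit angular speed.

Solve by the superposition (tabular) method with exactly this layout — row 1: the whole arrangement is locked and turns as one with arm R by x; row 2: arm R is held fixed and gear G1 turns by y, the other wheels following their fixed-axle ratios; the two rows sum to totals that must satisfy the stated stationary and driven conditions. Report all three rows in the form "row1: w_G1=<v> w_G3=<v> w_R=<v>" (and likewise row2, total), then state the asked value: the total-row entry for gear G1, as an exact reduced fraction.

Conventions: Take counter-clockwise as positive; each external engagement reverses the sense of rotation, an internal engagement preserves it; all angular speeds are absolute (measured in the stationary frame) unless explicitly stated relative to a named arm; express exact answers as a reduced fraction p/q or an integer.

row1: w_G1=1 w_G3=1 w_R=1
row2: w_G1=21/11 w_G3=-1 w_R=0
total: w_G1=32/11 w_G3=0 w_R=1
asked value: 32/11

topology: planetary set — G1 22T / G2 10T / G3 42T, arm = carrier (Willis)
row 1: whole set turns with the arm by x
row 2 (arm held, sun turns y): ω_ring = −(22/42)·y, ω_arm = 0
boundary: total ω_ring = x − (22/42)·y = 0 and total ω_arm = x = 1  ⇒  y = 21/11, x = 1
row 2 ring = −(22/42)·21/11 = -1
totals (row 1 + row 2): sun 1 + 21/11 = 32/11, ring 1 + (-1) = 0, arm 1 + 0 = 1
asked cell (total, sun) = 32/11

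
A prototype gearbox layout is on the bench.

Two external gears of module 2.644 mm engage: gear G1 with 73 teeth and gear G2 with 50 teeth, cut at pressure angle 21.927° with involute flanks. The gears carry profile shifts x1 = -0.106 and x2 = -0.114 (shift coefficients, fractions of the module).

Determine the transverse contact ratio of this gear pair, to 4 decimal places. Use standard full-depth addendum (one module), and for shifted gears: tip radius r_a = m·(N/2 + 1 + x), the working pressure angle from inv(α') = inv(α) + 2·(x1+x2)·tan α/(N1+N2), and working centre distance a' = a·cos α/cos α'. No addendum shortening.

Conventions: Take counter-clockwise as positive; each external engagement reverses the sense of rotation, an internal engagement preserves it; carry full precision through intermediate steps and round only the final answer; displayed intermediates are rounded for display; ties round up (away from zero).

1.7177

topology: single-mesh involute geometry — m = 2.644, 73T/50T pair
base radii: r_b1 = 89.524793, r_b2 = 61.318351
tip radii: r_a1 = 98.869736, r_a2 = 68.442584
inv(α') = inv(21.927°) + 2·(-0.106-0.114)·tan α/(73+50) = 0.01840658  ⇒  α' = 21.40422°
a' = a·cos α / cos α' = 162.6060·cos 21.927°/cos 21.40422° = 162.017678
action lengths: √(r_a1²−r_b1²) = 41.958743, √(r_a2²−r_b2²) = 30.404721
base pitch p_b = π·m·cos α = 7.705491
CR = (41.958743 + 30.404721 − 162.017678·sin 21.40422°)/7.705491 = 1.717718
contact ratio ≈ 1.7177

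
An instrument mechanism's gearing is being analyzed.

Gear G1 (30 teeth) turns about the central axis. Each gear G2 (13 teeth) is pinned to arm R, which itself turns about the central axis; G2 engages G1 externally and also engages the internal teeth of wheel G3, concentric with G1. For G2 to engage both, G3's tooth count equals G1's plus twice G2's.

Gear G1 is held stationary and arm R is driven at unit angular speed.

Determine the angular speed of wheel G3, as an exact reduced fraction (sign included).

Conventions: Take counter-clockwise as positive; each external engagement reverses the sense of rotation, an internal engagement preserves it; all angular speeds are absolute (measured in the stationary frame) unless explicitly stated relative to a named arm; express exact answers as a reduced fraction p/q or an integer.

class = planetary set [G3 = 30+2·13 = 56; Willis about the carrier]
ring teeth: 30 + 2·13 = 56
30(ω_sun−ω_arm) = −56(ω_ring−ω_arm),  ω_sun = 0, ω_arm = 1
ω_ring = 1 − (30/56)(0−1) = 43/28
exact speed ratio = 43/28

43/28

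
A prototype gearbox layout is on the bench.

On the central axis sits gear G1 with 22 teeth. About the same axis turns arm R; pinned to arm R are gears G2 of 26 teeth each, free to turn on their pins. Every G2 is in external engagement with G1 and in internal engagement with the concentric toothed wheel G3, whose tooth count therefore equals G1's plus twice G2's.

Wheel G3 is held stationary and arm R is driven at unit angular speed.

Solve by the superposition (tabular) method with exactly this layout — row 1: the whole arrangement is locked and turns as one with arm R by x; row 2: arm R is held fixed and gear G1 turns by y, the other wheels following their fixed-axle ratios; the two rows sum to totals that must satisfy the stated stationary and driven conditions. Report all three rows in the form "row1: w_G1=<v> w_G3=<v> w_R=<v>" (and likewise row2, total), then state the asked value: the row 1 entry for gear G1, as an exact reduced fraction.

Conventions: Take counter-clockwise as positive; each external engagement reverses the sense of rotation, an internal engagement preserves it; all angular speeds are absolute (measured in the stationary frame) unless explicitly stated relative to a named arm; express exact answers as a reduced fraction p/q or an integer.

row1: w_G1=1 w_G3=1 w_R=1
row2: w_G1=37/11 w_G3=-1 w_R=0
total: w_G1=48/11 w_G3=0 w_R=1
asked value: 1

planetary set (22T centre, 26T on arm, 74T internal) — Willis relation
row 1 (train locked, turned with arm): all members turn x
row 2 — arm fixed, fixed-axis ratios: sun y, ring −(22/74)·y, arm 0
boundary: total ω_ring = x − (22/74)·y = 0 and total ω_arm = x = 1  ⇒  y = 37/11, x = 1
row 2 ring = −(22/74)·37/11 = -1
totals (row 1 + row 2): sun 1 + 37/11 = 48/11, ring 1 + (-1) = 0, arm 1 + 0 = 1
asked cell (row1, sun) = 1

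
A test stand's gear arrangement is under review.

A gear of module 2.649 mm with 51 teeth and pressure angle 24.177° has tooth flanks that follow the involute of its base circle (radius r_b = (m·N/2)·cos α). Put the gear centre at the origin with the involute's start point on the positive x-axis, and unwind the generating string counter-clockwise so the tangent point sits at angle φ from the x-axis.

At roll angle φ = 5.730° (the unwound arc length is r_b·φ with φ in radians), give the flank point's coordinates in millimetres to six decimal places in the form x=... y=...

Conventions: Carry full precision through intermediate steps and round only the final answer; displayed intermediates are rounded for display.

single-mesh involute tooth geometry (51T wheel at module 2.649)
pitch radius r_p = m·N/2 = 2.649·51/2 = 67.549500
base radius r_b = r_p·cos α = 67.549500·cos 24.177° = 61.624368
roll angle φ = 5.730° = 0.10000737 rad
x = r_b·(cos φ + φ·sin φ) = 61.931765
y = r_b·(sin φ − φ·cos φ) = 0.020525

x=61.931765 y=0.020525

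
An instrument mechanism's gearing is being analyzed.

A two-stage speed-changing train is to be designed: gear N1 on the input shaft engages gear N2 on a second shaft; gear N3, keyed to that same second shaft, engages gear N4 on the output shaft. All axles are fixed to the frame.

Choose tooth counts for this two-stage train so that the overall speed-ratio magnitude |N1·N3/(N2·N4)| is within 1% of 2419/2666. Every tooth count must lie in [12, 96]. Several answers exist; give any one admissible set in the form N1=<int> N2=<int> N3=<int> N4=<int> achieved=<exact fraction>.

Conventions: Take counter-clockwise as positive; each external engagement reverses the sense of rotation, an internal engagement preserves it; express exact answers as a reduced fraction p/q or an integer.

topology: fixed-axis compound train — 2 stages, target 2419/2666
target = 2419/2666 in lowest terms: an exact hit needs N1·N3 = k·2419 and N2·N4 = k·2666 for one integer k, every count in [12, 96]; additionally prefer no 1:1 stage (N1 ≠ N2, N3 ≠ N4)
k = 1: N1·N3 = 2419 = 41·59, N2·N4 = 2666 = 31·86
achieved = 41·59/(31·86) = 2419/2666; |achieved − target| = 0 ≤ 2419/266600 ✓

N1=41 N2=31 N3=59 N4=86 achieved=2419/2666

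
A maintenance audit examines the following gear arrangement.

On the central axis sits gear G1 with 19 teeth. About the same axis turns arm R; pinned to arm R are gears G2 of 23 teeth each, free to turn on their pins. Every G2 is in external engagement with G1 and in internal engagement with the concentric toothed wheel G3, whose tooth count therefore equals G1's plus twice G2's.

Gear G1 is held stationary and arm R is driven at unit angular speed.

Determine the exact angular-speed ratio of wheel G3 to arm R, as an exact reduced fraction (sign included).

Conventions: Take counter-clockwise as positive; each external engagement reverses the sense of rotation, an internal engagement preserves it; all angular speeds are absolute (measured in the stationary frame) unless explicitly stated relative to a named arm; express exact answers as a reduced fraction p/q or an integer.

class = planetary set [G3 = 19+2·23 = 65; Willis about the carrier]
ring teeth: 19 + 2·23 = 65
19(ω_sun−ω_arm) = −65(ω_ring−ω_arm),  ω_sun = 0, ω_arm = 1
ω_ring = 1 − (19/65)(0−1) = 84/65
ω_out/ω_in = 84/65

84/65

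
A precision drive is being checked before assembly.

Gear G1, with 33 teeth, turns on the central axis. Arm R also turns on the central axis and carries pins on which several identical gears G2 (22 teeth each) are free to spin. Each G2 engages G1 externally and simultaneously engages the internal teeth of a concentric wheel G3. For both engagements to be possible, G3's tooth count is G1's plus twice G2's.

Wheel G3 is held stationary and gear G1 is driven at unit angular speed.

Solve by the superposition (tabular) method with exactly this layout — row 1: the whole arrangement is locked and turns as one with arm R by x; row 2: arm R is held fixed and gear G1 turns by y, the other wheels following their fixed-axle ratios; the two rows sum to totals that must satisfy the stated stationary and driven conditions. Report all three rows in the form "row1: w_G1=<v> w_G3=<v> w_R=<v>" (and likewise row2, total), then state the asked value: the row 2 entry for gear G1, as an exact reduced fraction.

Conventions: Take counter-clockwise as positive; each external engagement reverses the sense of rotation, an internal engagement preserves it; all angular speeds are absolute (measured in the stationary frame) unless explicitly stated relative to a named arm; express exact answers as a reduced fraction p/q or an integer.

topology: planetary set — G1 33T / G2 22T / G3 77T, arm = carrier (Willis)
row 1 (train locked, turned with arm): all members turn x
row 2 — arm fixed, fixed-axis ratios: sun y, ring −(33/77)·y, arm 0
boundary: total ω_ring = x − (33/77)·y = 0 and total ω_sun = x + y = 1  ⇒  y = 7/10, x = 3/10
row 2 ring = −(33/77)·7/10 = -3/10
totals (row 1 + row 2): sun 3/10 + 7/10 = 1, ring 3/10 + (-3/10) = 0, arm 3/10 + 0 = 3/10
asked cell (row2, sun) = 7/10

row1: w_G1=3/10 w_G3=3/10 w_R=3/10
row2: w_G1=7/10 w_G3=-3/10 w_R=0
total: w_G1=1 w_G3=0 w_R=3/10
asked value: 7/10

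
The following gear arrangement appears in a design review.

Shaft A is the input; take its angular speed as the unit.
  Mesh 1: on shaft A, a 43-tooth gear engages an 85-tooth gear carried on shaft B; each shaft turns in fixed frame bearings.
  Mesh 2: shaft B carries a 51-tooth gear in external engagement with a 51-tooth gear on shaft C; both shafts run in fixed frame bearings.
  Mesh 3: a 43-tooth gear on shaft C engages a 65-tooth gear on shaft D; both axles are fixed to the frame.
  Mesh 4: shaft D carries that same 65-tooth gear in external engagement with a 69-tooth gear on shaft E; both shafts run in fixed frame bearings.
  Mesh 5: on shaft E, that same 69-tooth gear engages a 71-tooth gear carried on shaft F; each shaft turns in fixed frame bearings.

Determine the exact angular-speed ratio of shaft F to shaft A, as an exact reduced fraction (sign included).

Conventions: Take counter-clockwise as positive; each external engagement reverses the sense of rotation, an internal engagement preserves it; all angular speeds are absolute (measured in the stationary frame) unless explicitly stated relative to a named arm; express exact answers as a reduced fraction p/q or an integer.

class = fixed-axis compound train [5 meshes; 5 ratios multiply, 5 sense flips]
mesh 1 [43T→85T]: running ratio 43/85, sense −
mesh 2 [51T→51T]: running ratio 43/85, sense +
mesh 3 [43T→65T]: running ratio 1849/5525, sense −
mesh 4 [65T→69T]: running ratio 1849/5865, sense +
mesh 5 [69T→71T]: running ratio 1849/6035, sense −
ω_out/ω_in = -1849/6035

-1849/6035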